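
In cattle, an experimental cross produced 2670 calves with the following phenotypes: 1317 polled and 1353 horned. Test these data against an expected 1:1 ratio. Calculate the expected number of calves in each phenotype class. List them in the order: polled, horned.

Total ratio parts = 2. Expected numbers out of 2670:
  polled: 2670 × 1/2 = 1335
  horned: 2670 × 1/2 = 1335

1335, 1335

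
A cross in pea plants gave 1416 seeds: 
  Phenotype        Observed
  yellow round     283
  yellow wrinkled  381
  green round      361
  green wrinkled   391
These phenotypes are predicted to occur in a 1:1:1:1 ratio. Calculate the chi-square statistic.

Expected counts for N = 1416 under a 1:1:1:1 ratio (total parts = 4):
  yellow round: 1416 × 1/4 = 354
  yellow wrinkled: 1416 × 1/4 = 354
  green round: 1416 × 1/4 = 354
  green wrinkled: 1416 × 1/4 = 354
χ² = Σ (O − E)² / E
  yellow round: (283 − 354)² / 354 = 14.2401
  yellow wrinkled: (381 − 354)² / 354 = 2.0593
  green round: (361 − 354)² / 354 = 0.1384
  green wrinkled: (391 − 354)² / 354 = 3.8672
χ² = 14.2401 + 2.0593 + 0.1384 + 3.8672 = 20.305

20.305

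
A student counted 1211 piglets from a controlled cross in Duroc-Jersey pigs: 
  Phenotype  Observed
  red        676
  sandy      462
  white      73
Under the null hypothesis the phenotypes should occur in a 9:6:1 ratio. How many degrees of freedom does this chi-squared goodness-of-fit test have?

A goodness-of-fit test with 3 phenotype classes has df = 3 − 1 = 2.

2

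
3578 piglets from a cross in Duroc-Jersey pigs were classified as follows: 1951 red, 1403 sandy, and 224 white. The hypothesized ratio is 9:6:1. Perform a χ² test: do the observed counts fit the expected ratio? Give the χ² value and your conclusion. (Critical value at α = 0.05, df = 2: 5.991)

4.684; consistent

Total ratio parts = 16. Expected numbers out of 3578:
  red: 3578 × 9/16 = 2012.625
  sandy: 3578 × 6/16 = 1341.75
  white: 3578 × 1/16 = 223.625
χ² = Σ (O − E)² / E
  red: (1951 − 2012.625)² / 2012.625 = 1.8869
  sandy: (1403 − 1341.75)² / 1341.75 = 2.7960
  white: (224 − 223.625)² / 223.625 = 0.0006
χ² = 1.8869 + 2.7960 + 0.0006 = 4.6835 ≈ 4.684
Degrees of freedom = 3 − 1 = 2; critical value at α = 0.05 is 5.991.
Since 4.684 < 5.991, we fail to reject the null hypothesis — the data are consistent with the 9:6:1 ratio.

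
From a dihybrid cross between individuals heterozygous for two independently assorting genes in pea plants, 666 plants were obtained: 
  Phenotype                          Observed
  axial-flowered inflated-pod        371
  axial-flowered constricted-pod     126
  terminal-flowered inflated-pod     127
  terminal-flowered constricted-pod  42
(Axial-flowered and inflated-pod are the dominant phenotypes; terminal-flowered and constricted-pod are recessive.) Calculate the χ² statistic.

0.085

A dihybrid F₂ with independent assortment and complete dominance at both loci gives a 9:3:3:1 phenotypic ratio.
Under the 9:3:3:1 hypothesis (Σ ratio = 16, N = 666):
  axial-flowered inflated-pod: 666 × 9/16 = 374.625
  axial-flowered constricted-pod: 666 × 3/16 = 124.875
  terminal-flowered inflated-pod: 666 × 3/16 = 124.875
  terminal-flowered constricted-pod: 666 × 1/16 = 41.625
χ² = Σ (O − E)² / E
  axial-flowered inflated-pod: (371 − 374.625)² / 374.625 = 0.0351
  axial-flowered constricted-pod: (126 − 124.875)² / 124.875 = 0.0101
  terminal-flowered inflated-pod: (127 − 124.875)² / 124.875 = 0.0362
  terminal-flowered constricted-pod: (42 − 41.625)² / 41.625 = 0.0034
χ² = 0.0351 + 0.0101 + 0.0362 + 0.0034 = 0.0848 ≈ 0.085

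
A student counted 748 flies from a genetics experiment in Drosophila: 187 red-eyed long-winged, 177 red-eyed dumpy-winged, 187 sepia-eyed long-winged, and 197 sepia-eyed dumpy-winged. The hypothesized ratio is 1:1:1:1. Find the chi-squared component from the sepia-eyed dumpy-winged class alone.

0.535

The 1:1:1:1 ratio has 4 parts, so with N = 748 the expected counts are:
  red-eyed long-winged: 748 × 1/4 = 187
  red-eyed dumpy-winged: 748 × 1/4 = 187
  sepia-eyed long-winged: 748 × 1/4 = 187
  sepia-eyed dumpy-winged: 748 × 1/4 = 187
Contribution of sepia-eyed dumpy-winged: (197 − 187)² / 187 = 0.5348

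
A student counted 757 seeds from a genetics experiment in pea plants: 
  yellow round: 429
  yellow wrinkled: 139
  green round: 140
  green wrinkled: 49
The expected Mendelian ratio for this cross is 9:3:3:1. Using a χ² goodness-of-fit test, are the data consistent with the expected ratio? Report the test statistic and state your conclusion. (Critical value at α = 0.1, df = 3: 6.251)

0.171; consistent

The 9:3:3:1 ratio has 16 parts, so with N = 757 the expected counts are:
  yellow round: 757 × 9/16 = 425.8125
  yellow wrinkled: 757 × 3/16 = 141.9375
  green round: 757 × 3/16 = 141.9375
  green wrinkled: 757 × 1/16 = 47.3125
χ² = Σ (O − E)² / E
  yellow round: (429 − 425.8125)² / 425.8125 = 0.0239
  yellow wrinkled: (139 − 141.9375)² / 141.9375 = 0.0608
  green round: (140 − 141.9375)² / 141.9375 = 0.0264
  green wrinkled: (49 − 47.3125)² / 47.3125 = 0.0602
χ² = 0.0239 + 0.0608 + 0.0264 + 0.0602 = 0.1713 ≈ 0.171
Degrees of freedom = 4 − 1 = 3; critical value at α = 0.1 is 6.251.
Since 0.171 < 6.251, we fail to reject the null hypothesis — the data are consistent with the 9:3:3:1 ratio.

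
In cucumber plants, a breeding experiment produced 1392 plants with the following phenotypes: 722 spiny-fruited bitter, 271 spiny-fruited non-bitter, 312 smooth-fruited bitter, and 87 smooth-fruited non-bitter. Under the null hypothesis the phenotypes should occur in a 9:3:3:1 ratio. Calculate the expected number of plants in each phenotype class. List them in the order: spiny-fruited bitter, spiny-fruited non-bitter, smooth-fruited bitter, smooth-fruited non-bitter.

Under the 9:3:3:1 hypothesis (Σ ratio = 16, N = 1392):
  spiny-fruited bitter: 1392 × 9/16 = 783
  spiny-fruited non-bitter: 1392 × 3/16 = 261
  smooth-fruited bitter: 1392 × 3/16 = 261
  smooth-fruited non-bitter: 1392 × 1/16 = 87

783, 261, 261, 87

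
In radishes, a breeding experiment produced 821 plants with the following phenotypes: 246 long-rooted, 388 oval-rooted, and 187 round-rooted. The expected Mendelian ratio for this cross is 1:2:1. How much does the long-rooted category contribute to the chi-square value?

8.090

Expected counts for N = 821 under a 1:2:1 ratio (total parts = 4):
  long-rooted: 821 × 1/4 = 205.25
  oval-rooted: 821 × 2/4 = 410.5
  round-rooted: 821 × 1/4 = 205.25
Contribution of long-rooted: (246 − 205.25)² / 205.25 = 8.0904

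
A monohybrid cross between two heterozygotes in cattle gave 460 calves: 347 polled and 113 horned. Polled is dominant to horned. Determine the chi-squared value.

0.046

For a monohybrid cross between heterozygotes with complete dominance, the expected phenotypic ratio is 3:1.
The 3:1 ratio has 4 parts, so with N = 460 the expected counts are:
  polled: 460 × 3/4 = 345
  horned: 460 × 1/4 = 115
χ² = Σ (O − E)² / E
  polled: (347 − 345)² / 345 = 0.0116
  horned: (113 − 115)² / 115 = 0.0348
χ² = 0.0116 + 0.0348 = 0.0464 ≈ 0.046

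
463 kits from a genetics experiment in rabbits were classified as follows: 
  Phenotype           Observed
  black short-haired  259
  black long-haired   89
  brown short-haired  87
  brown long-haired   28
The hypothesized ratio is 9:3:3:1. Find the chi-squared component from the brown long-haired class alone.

0.030

Total ratio parts = 16. Expected numbers out of 463:
  black short-haired: 463 × 9/16 = 260.4375
  black long-haired: 463 × 3/16 = 86.8125
  brown short-haired: 463 × 3/16 = 86.8125
  brown long-haired: 463 × 1/16 = 28.9375
Contribution of brown long-haired: (28 − 28.9375)² / 28.9375 = 0.0304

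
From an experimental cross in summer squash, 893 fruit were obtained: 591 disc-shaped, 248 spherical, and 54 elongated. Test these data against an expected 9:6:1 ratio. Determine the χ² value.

Under the 9:6:1 hypothesis (Σ ratio = 16, N = 893):
  disc-shaped: 893 × 9/16 = 502.3125
  spherical: 893 × 6/16 = 334.875
  elongated: 893 × 1/16 = 55.8125
χ² = Σ (O − E)² / E
  disc-shaped: (591 − 502.3125)² / 502.3125 = 15.6585
  spherical: (248 − 334.875)² / 334.875 = 22.5376
  elongated: (54 − 55.8125)² / 55.8125 = 0.0589
χ² = 15.6585 + 22.5376 + 0.0589 = 38.255

38.255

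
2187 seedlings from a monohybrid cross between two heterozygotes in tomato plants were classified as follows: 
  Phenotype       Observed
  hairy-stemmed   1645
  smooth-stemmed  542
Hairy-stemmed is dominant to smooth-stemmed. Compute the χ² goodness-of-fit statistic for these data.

0.055

For a monohybrid cross between heterozygotes with complete dominance, the expected phenotypic ratio is 3:1.
Under the 3:1 hypothesis (Σ ratio = 4, N = 2187):
  hairy-stemmed: 2187 × 3/4 = 1640.25
  smooth-stemmed: 2187 × 1/4 = 546.75
χ² = Σ (O − E)² / E
  hairy-stemmed: (1645 − 1640.25)² / 1640.25 = 0.0138
  smooth-stemmed: (542 − 546.75)² / 546.75 = 0.0413
χ² = 0.0138 + 0.0413 = 0.0551 ≈ 0.055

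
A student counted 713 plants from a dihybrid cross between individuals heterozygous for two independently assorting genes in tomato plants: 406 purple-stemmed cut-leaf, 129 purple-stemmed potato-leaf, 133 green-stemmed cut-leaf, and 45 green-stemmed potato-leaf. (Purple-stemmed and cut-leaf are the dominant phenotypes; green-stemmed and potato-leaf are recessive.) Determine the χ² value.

0.233

A dihybrid F₂ with independent assortment and complete dominance at both loci gives a 9:3:3:1 phenotypic ratio.
The 9:3:3:1 ratio has 16 parts, so with N = 713 the expected counts are:
  purple-stemmed cut-leaf: 713 × 9/16 = 401.0625
  purple-stemmed potato-leaf: 713 × 3/16 = 133.6875
  green-stemmed cut-leaf: 713 × 3/16 = 133.6875
  green-stemmed potato-leaf: 713 × 1/16 = 44.5625
χ² = Σ (O − E)² / E
  purple-stemmed cut-leaf: (406 − 401.0625)² / 401.0625 = 0.0608
  purple-stemmed potato-leaf: (129 − 133.6875)² / 133.6875 = 0.1644
  green-stemmed cut-leaf: (133 − 133.6875)² / 133.6875 = 0.0035
  green-stemmed potato-leaf: (45 − 44.5625)² / 44.5625 = 0.0043
χ² = 0.0608 + 0.1644 + 0.0035 + 0.0043 = 0.233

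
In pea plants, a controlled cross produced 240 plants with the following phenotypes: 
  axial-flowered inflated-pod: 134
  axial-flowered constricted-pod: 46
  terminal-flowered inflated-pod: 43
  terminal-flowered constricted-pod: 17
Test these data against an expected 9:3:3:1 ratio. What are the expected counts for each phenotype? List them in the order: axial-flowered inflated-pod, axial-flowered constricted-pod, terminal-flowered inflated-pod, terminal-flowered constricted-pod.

The 9:3:3:1 ratio has 16 parts, so with N = 240 the expected counts are:
  axial-flowered inflated-pod: 240 × 9/16 = 135
  axial-flowered constricted-pod: 240 × 3/16 = 45
  terminal-flowered inflated-pod: 240 × 3/16 = 45
  terminal-flowered constricted-pod: 240 × 1/16 = 15

135, 45, 45, 15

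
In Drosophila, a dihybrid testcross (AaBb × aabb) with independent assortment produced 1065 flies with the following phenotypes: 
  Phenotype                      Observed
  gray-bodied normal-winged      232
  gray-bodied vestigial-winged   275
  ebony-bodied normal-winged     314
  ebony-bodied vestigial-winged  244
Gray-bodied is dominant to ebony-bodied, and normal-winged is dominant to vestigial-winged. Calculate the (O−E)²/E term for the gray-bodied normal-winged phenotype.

4.406

A dihybrid testcross with independent assortment gives a 1:1:1:1 ratio.
Under the 1:1:1:1 hypothesis (Σ ratio = 4, N = 1065):
  gray-bodied normal-winged: 1065 × 1/4 = 266.25
  gray-bodied vestigial-winged: 1065 × 1/4 = 266.25
  ebony-bodied normal-winged: 1065 × 1/4 = 266.25
  ebony-bodied vestigial-winged: 1065 × 1/4 = 266.25
Contribution of gray-bodied normal-winged: (232 − 266.25)² / 266.25 = 4.4059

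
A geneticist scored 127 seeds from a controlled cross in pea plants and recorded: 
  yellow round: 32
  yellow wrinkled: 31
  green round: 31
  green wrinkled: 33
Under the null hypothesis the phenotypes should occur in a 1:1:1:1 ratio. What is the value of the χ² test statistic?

0.087

Under the 1:1:1:1 hypothesis (Σ ratio = 4, N = 127):
  yellow round: 127 × 1/4 = 31.75
  yellow wrinkled: 127 × 1/4 = 31.75
  green round: 127 × 1/4 = 31.75
  green wrinkled: 127 × 1/4 = 31.75
χ² = Σ (O − E)² / E
  yellow round: (32 − 31.75)² / 31.75 = 0.0020
  yellow wrinkled: (31 − 31.75)² / 31.75 = 0.0177
  green round: (31 − 31.75)² / 31.75 = 0.0177
  green wrinkled: (33 − 31.75)² / 31.75 = 0.0492
χ² = 0.0020 + 0.0177 + 0.0177 + 0.0492 = 0.0866 ≈ 0.087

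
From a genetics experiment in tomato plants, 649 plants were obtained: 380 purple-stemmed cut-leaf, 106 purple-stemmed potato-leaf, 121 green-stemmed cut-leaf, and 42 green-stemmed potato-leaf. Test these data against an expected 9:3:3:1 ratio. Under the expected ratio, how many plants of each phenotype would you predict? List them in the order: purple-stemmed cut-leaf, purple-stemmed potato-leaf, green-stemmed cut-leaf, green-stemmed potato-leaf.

365.0625, 121.6875, 121.6875, 40.5625

Expected counts for N = 649 under a 9:3:3:1 ratio (total parts = 16):
  purple-stemmed cut-leaf: 649 × 9/16 = 365.0625
  purple-stemmed potato-leaf: 649 × 3/16 = 121.6875
  green-stemmed cut-leaf: 649 × 3/16 = 121.6875
  green-stemmed potato-leaf: 649 × 1/16 = 40.5625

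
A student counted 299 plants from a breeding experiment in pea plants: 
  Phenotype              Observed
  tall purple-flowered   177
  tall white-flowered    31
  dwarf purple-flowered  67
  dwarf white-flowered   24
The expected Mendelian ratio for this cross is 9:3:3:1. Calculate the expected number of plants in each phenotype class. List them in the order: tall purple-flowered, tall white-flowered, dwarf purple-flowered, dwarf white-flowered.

168.1875, 56.0625, 56.0625, 18.6875

Expected counts for N = 299 under a 9:3:3:1 ratio (total parts = 16):
  tall purple-flowered: 299 × 9/16 = 168.1875
  tall white-flowered: 299 × 3/16 = 56.0625
  dwarf purple-flowered: 299 × 3/16 = 56.0625
  dwarf white-flowered: 299 × 1/16 = 18.6875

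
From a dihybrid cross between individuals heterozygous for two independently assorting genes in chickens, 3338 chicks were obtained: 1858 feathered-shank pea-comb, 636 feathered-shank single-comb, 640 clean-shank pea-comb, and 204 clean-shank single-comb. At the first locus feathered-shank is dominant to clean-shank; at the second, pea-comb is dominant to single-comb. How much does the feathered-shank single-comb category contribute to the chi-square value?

A dihybrid F₂ with independent assortment and complete dominance at both loci gives a 9:3:3:1 phenotypic ratio.
Total ratio parts = 16. Expected numbers out of 3338:
  feathered-shank pea-comb: 3338 × 9/16 = 1877.625
  feathered-shank single-comb: 3338 × 3/16 = 625.875
  clean-shank pea-comb: 3338 × 3/16 = 625.875
  clean-shank single-comb: 3338 × 1/16 = 208.625
Contribution of feathered-shank single-comb: (636 − 625.875)² / 625.875 = 0.1638

0.164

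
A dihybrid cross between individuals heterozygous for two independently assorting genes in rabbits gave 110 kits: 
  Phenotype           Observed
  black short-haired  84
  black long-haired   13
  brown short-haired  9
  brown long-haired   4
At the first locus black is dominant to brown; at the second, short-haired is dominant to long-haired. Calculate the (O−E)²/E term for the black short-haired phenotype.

7.911

A dihybrid F₂ with independent assortment and complete dominance at both loci gives a 9:3:3:1 phenotypic ratio.
Expected counts for N = 110 under a 9:3:3:1 ratio (total parts = 16):
  black short-haired: 110 × 9/16 = 61.875
  black long-haired: 110 × 3/16 = 20.625
  brown short-haired: 110 × 3/16 = 20.625
  brown long-haired: 110 × 1/16 = 6.875
Contribution of black short-haired: (84 − 61.875)² / 61.875 = 7.9114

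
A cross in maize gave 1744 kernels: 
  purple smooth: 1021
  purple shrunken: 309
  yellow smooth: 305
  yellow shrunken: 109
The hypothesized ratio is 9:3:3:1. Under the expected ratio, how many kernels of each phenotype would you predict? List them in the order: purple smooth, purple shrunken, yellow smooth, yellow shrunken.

981, 327, 327, 109

Under the 9:3:3:1 hypothesis (Σ ratio = 16, N = 1744):
  purple smooth: 1744 × 9/16 = 981
  purple shrunken: 1744 × 3/16 = 327
  yellow smooth: 1744 × 3/16 = 327
  yellow shrunken: 1744 × 1/16 = 109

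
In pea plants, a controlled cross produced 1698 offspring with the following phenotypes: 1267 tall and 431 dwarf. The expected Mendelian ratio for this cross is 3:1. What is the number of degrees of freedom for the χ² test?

A goodness-of-fit test with 2 phenotype classes has df = 2 − 1 = 1.

1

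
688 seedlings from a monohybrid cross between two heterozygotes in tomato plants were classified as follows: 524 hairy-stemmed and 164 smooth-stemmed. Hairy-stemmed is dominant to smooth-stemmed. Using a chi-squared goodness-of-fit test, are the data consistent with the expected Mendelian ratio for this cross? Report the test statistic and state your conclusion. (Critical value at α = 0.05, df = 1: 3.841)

0.496; consistent

For a monohybrid cross between heterozygotes with complete dominance, the expected phenotypic ratio is 3:1.
Expected counts for N = 688 under a 3:1 ratio (total parts = 4):
  hairy-stemmed: 688 × 3/4 = 516
  smooth-stemmed: 688 × 1/4 = 172
χ² = Σ (O − E)² / E
  hairy-stemmed: (524 − 516)² / 516 = 0.1240
  smooth-stemmed: (164 − 172)² / 172 = 0.3721
χ² = 0.1240 + 0.3721 = 0.4961 ≈ 0.496
Degrees of freedom = 2 − 1 = 1; critical value at α = 0.05 is 3.841.
Since 0.496 < 3.841, we fail to reject the null hypothesis — the data are consistent with the 3:1 ratio.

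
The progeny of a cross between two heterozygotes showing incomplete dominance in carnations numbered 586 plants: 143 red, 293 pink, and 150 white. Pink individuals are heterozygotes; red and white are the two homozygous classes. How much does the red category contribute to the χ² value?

0.084

With incomplete dominance, a heterozygote × heterozygote cross gives a 1:2:1 phenotypic ratio.
Total ratio parts = 4. Expected numbers out of 586:
  red: 586 × 1/4 = 146.5
  pink: 586 × 2/4 = 293
  white: 586 × 1/4 = 146.5
Contribution of red: (143 − 146.5)² / 146.5 = 0.0836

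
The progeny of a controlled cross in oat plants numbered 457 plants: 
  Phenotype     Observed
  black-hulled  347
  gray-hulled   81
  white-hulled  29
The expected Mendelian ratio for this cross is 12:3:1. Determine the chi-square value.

Under the 12:3:1 hypothesis (Σ ratio = 16, N = 457):
  black-hulled: 457 × 12/16 = 342.75
  gray-hulled: 457 × 3/16 = 85.6875
  white-hulled: 457 × 1/16 = 28.5625
χ² = Σ (O − E)² / E
  black-hulled: (347 − 342.75)² / 342.75 = 0.0527
  gray-hulled: (81 − 85.6875)² / 85.6875 = 0.2564
  white-hulled: (29 − 28.5625)² / 28.5625 = 0.0067
χ² = 0.0527 + 0.2564 + 0.0067 = 0.3158 ≈ 0.316

0.316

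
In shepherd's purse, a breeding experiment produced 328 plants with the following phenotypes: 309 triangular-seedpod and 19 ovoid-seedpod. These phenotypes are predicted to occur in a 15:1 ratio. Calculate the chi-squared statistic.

The 15:1 ratio has 16 parts, so with N = 328 the expected counts are:
  triangular-seedpod: 328 × 15/16 = 307.5
  ovoid-seedpod: 328 × 1/16 = 20.5
χ² = Σ (O − E)² / E
  triangular-seedpod: (309 − 307.5)² / 307.5 = 0.0073
  ovoid-seedpod: (19 − 20.5)² / 20.5 = 0.1098
χ² = 0.0073 + 0.1098 = 0.1171 ≈ 0.117

0.117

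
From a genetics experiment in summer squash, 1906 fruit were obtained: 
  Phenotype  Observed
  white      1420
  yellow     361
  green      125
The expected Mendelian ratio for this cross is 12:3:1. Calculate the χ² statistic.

0.390

Total ratio parts = 16. Expected numbers out of 1906:
  white: 1906 × 12/16 = 1429.5
  yellow: 1906 × 3/16 = 357.375
  green: 1906 × 1/16 = 119.125
χ² = Σ (O − E)² / E
  white: (1420 − 1429.5)² / 1429.5 = 0.0631
  yellow: (361 − 357.375)² / 357.375 = 0.0368
  green: (125 − 119.125)² / 119.125 = 0.2897
χ² = 0.0631 + 0.0368 + 0.2897 = 0.3896 ≈ 0.390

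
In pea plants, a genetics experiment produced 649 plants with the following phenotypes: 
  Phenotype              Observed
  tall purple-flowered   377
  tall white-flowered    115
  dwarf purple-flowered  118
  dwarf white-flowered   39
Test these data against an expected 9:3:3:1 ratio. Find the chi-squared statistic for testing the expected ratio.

0.930

Expected counts for N = 649 under a 9:3:3:1 ratio (total parts = 16):
  tall purple-flowered: 649 × 9/16 = 365.0625
  tall white-flowered: 649 × 3/16 = 121.6875
  dwarf purple-flowered: 649 × 3/16 = 121.6875
  dwarf white-flowered: 649 × 1/16 = 40.5625
χ² = Σ (O − E)² / E
  tall purple-flowered: (377 − 365.0625)² / 365.0625 = 0.3904
  tall white-flowered: (115 − 121.6875)² / 121.6875 = 0.3675
  dwarf purple-flowered: (118 − 121.6875)² / 121.6875 = 0.1117
  dwarf white-flowered: (39 − 40.5625)² / 40.5625 = 0.0602
χ² = 0.3904 + 0.3675 + 0.1117 + 0.0602 = 0.9298 ≈ 0.930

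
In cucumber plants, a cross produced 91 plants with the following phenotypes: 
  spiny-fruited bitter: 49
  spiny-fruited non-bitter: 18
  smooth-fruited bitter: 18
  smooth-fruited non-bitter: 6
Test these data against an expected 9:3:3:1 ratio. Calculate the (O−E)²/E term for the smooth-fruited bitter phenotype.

Total ratio parts = 16. Expected numbers out of 91:
  spiny-fruited bitter: 91 × 9/16 = 51.1875
  spiny-fruited non-bitter: 91 × 3/16 = 17.0625
  smooth-fruited bitter: 91 × 3/16 = 17.0625
  smooth-fruited non-bitter: 91 × 1/16 = 5.6875
Contribution of smooth-fruited bitter: (18 − 17.0625)² / 17.0625 = 0.0515

0.052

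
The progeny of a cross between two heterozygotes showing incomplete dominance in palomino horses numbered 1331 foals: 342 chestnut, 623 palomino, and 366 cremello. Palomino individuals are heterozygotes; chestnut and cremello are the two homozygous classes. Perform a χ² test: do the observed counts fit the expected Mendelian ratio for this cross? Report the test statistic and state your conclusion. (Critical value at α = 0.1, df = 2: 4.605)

With incomplete dominance, a heterozygote × heterozygote cross gives a 1:2:1 phenotypic ratio.
The 1:2:1 ratio has 4 parts, so with N = 1331 the expected counts are:
  chestnut: 1331 × 1/4 = 332.75
  palomino: 1331 × 2/4 = 665.5
  cremello: 1331 × 1/4 = 332.75
χ² = Σ (O − E)² / E
  chestnut: (342 − 332.75)² / 332.75 = 0.2571
  palomino: (623 − 665.5)² / 665.5 = 2.7141
  cremello: (366 − 332.75)² / 332.75 = 3.3225
χ² = 0.2571 + 2.7141 + 3.3225 = 6.2937 ≈ 6.294
Degrees of freedom = 3 − 1 = 2; critical value at α = 0.1 is 4.605.
Since 6.294 > 4.605, we reject the null hypothesis — the data do not fit the 1:2:1 ratio.

6.294; not consistent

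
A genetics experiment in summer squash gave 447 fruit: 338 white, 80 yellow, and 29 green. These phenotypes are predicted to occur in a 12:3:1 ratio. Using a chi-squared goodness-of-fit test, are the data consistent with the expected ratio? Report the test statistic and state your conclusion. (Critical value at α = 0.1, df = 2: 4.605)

0.236; consistent

Expected counts for N = 447 under a 12:3:1 ratio (total parts = 16):
  white: 447 × 12/16 = 335.25
  yellow: 447 × 3/16 = 83.8125
  green: 447 × 1/16 = 27.9375
χ² = Σ (O − E)² / E
  white: (338 − 335.25)² / 335.25 = 0.0226
  yellow: (80 − 83.8125)² / 83.8125 = 0.1734
  green: (29 − 27.9375)² / 27.9375 = 0.0404
χ² = 0.0226 + 0.1734 + 0.0404 = 0.2364 ≈ 0.236
Degrees of freedom = 3 − 1 = 2; critical value at α = 0.1 is 4.605.
Since 0.236 < 4.605, we fail to reject the null hypothesis — the data are consistent with the 12:3:1 ratio.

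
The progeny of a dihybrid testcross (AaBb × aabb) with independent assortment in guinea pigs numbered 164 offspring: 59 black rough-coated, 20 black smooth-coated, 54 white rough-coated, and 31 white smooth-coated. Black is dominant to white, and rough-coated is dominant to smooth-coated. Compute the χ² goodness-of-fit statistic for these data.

A dihybrid testcross with independent assortment gives a 1:1:1:1 ratio.
Expected counts for N = 164 under a 1:1:1:1 ratio (total parts = 4):
  black rough-coated: 164 × 1/4 = 41
  black smooth-coated: 164 × 1/4 = 41
  white rough-coated: 164 × 1/4 = 41
  white smooth-coated: 164 × 1/4 = 41
χ² = Σ (O − E)² / E
  black rough-coated: (59 − 41)² / 41 = 7.9024
  black smooth-coated: (20 − 41)² / 41 = 10.7561
  white rough-coated: (54 − 41)² / 41 = 4.1220
  white smooth-coated: (31 − 41)² / 41 = 2.4390
χ² = 7.9024 + 10.7561 + 4.1220 + 2.4390 = 25.2195 ≈ 25.220

25.220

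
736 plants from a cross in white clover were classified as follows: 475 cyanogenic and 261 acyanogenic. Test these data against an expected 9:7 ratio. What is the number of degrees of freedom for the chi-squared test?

A goodness-of-fit test with 2 phenotype classes has df = 2 − 1 = 1.

1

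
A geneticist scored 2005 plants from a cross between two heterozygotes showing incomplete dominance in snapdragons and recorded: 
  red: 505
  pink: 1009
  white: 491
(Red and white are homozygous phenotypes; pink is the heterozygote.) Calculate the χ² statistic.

0.280

With incomplete dominance, a heterozygote × heterozygote cross gives a 1:2:1 phenotypic ratio.
Under the 1:2:1 hypothesis (Σ ratio = 4, N = 2005):
  red: 2005 × 1/4 = 501.25
  pink: 2005 × 2/4 = 1002.5
  white: 2005 × 1/4 = 501.25
χ² = Σ (O − E)² / E
  red: (505 − 501.25)² / 501.25 = 0.0281
  pink: (1009 − 1002.5)² / 1002.5 = 0.0421
  white: (491 − 501.25)² / 501.25 = 0.2096
χ² = 0.0281 + 0.0421 + 0.2096 = 0.2798 ≈ 0.280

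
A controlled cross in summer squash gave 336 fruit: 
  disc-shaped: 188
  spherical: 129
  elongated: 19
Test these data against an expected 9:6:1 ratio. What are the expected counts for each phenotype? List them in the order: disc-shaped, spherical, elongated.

189, 126, 21

The 9:6:1 ratio has 16 parts, so with N = 336 the expected counts are:
  disc-shaped: 336 × 9/16 = 189
  spherical: 336 × 6/16 = 126
  elongated: 336 × 1/16 = 21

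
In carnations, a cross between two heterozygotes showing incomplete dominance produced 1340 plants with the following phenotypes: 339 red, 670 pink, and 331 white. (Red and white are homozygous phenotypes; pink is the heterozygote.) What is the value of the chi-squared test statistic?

0.096

With incomplete dominance, a heterozygote × heterozygote cross gives a 1:2:1 phenotypic ratio.
Under the 1:2:1 hypothesis (Σ ratio = 4, N = 1340):
  red: 1340 × 1/4 = 335
  pink: 1340 × 2/4 = 670
  white: 1340 × 1/4 = 335
χ² = Σ (O − E)² / E
  red: (339 − 335)² / 335 = 0.0478
  pink: (670 − 670)² / 670 = 0.0000
  white: (331 − 335)² / 335 = 0.0478
χ² = 0.0478 + 0.0000 + 0.0478 = 0.0956 ≈ 0.096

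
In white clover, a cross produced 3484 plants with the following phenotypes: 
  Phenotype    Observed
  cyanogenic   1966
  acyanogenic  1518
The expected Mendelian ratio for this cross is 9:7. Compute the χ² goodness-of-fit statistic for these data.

Under the 9:7 hypothesis (Σ ratio = 16, N = 3484):
  cyanogenic: 3484 × 9/16 = 1959.75
  acyanogenic: 3484 × 7/16 = 1524.25
χ² = Σ (O − E)² / E
  cyanogenic: (1966 − 1959.75)² / 1959.75 = 0.0199
  acyanogenic: (1518 − 1524.25)² / 1524.25 = 0.0256
χ² = 0.0199 + 0.0256 = 0.0455 ≈ 0.046

0.046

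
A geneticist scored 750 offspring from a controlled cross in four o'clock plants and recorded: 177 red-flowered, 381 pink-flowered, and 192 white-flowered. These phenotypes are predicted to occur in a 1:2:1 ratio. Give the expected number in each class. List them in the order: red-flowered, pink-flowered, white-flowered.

Under the 1:2:1 hypothesis (Σ ratio = 4, N = 750):
  red-flowered: 750 × 1/4 = 187.5
  pink-flowered: 750 × 2/4 = 375
  white-flowered: 750 × 1/4 = 187.5

187.5, 375, 187.5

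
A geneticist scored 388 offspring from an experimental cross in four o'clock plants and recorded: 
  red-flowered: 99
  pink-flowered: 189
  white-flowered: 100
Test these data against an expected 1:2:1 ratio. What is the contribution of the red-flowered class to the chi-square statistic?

Under the 1:2:1 hypothesis (Σ ratio = 4, N = 388):
  red-flowered: 388 × 1/4 = 97
  pink-flowered: 388 × 2/4 = 194
  white-flowered: 388 × 1/4 = 97
Contribution of red-flowered: (99 − 97)² / 97 = 0.0412

0.041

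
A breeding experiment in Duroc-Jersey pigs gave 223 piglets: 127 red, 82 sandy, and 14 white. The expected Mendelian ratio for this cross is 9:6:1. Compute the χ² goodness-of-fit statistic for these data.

Expected counts for N = 223 under a 9:6:1 ratio (total parts = 16):
  red: 223 × 9/16 = 125.4375
  sandy: 223 × 6/16 = 83.625
  white: 223 × 1/16 = 13.9375
χ² = Σ (O − E)² / E
  red: (127 − 125.4375)² / 125.4375 = 0.0195
  sandy: (82 − 83.625)² / 83.625 = 0.0316
  white: (14 − 13.9375)² / 13.9375 = 0.0003
χ² = 0.0195 + 0.0316 + 0.0003 = 0.0514 ≈ 0.051

0.051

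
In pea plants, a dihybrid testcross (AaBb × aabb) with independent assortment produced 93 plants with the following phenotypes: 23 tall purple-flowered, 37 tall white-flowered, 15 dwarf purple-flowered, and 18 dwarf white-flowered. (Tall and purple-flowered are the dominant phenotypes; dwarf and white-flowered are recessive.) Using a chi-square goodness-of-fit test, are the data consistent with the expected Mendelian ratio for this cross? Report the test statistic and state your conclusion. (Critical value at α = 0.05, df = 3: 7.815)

A dihybrid testcross with independent assortment gives a 1:1:1:1 ratio.
The 1:1:1:1 ratio has 4 parts, so with N = 93 the expected counts are:
  tall purple-flowered: 93 × 1/4 = 23.25
  tall white-flowered: 93 × 1/4 = 23.25
  dwarf purple-flowered: 93 × 1/4 = 23.25
  dwarf white-flowered: 93 × 1/4 = 23.25
χ² = Σ (O − E)² / E
  tall purple-flowered: (23 − 23.25)² / 23.25 = 0.0027
  tall white-flowered: (37 − 23.25)² / 23.25 = 8.1317
  dwarf purple-flowered: (15 − 23.25)² / 23.25 = 2.9274
  dwarf white-flowered: (18 − 23.25)² / 23.25 = 1.1855
χ² = 0.0027 + 8.1317 + 2.9274 + 1.1855 = 12.2473 ≈ 12.247
Degrees of freedom = 4 − 1 = 3; critical value at α = 0.05 is 7.815.
Since 12.247 > 7.815, we reject the null hypothesis — the data do not fit the 1:1:1:1 ratio.

12.247; not consistent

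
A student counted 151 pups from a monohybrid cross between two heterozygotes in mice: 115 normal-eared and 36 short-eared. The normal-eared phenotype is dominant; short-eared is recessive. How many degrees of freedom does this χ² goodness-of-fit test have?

For a monohybrid cross between heterozygotes with complete dominance, the expected phenotypic ratio is 3:1.
A goodness-of-fit test with 2 phenotype classes has df = 2 − 1 = 1.

1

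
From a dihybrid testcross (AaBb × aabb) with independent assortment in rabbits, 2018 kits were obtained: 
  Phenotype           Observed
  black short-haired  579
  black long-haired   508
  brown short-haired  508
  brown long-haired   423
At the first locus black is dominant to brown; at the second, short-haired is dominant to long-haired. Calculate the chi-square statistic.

24.216

A dihybrid testcross with independent assortment gives a 1:1:1:1 ratio.
Total ratio parts = 4. Expected numbers out of 2018:
  black short-haired: 2018 × 1/4 = 504.5
  black long-haired: 2018 × 1/4 = 504.5
  brown short-haired: 2018 × 1/4 = 504.5
  brown long-haired: 2018 × 1/4 = 504.5
χ² = Σ (O − E)² / E
  black short-haired: (579 − 504.5)² / 504.5 = 11.0015
  black long-haired: (508 − 504.5)² / 504.5 = 0.0243
  brown short-haired: (508 − 504.5)² / 504.5 = 0.0243
  brown long-haired: (423 − 504.5)² / 504.5 = 13.1660
χ² = 11.0015 + 0.0243 + 0.0243 + 13.1660 = 24.2161 ≈ 24.216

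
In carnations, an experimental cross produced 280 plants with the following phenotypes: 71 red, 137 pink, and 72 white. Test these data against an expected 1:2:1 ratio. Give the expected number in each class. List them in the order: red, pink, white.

70, 140, 70

Expected counts for N = 280 under a 1:2:1 ratio (total parts = 4):
  red: 280 × 1/4 = 70
  pink: 280 × 2/4 = 140
  white: 280 × 1/4 = 70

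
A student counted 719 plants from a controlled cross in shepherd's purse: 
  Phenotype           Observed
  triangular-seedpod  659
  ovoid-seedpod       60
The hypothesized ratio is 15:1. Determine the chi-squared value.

Expected counts for N = 719 under a 15:1 ratio (total parts = 16):
  triangular-seedpod: 719 × 15/16 = 674.0625
  ovoid-seedpod: 719 × 1/16 = 44.9375
χ² = Σ (O − E)² / E
  triangular-seedpod: (659 − 674.0625)² / 674.0625 = 0.3366
  ovoid-seedpod: (60 − 44.9375)² / 44.9375 = 5.0488
χ² = 0.3366 + 5.0488 = 5.3854 ≈ 5.385

5.385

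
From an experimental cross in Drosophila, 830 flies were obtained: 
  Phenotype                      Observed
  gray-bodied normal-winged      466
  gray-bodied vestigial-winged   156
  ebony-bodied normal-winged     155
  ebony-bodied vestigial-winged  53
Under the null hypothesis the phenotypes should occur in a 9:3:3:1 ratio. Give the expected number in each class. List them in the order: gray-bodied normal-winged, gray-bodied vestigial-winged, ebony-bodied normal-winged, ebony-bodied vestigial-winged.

Under the 9:3:3:1 hypothesis (Σ ratio = 16, N = 830):
  gray-bodied normal-winged: 830 × 9/16 = 466.875
  gray-bodied vestigial-winged: 830 × 3/16 = 155.625
  ebony-bodied normal-winged: 830 × 3/16 = 155.625
  ebony-bodied vestigial-winged: 830 × 1/16 = 51.875

466.875, 155.625, 155.625, 51.875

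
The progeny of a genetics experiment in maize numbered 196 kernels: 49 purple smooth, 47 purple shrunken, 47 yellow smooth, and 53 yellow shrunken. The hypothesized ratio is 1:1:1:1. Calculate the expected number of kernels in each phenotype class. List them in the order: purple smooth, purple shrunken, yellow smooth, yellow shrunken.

Total ratio parts = 4. Expected numbers out of 196:
  purple smooth: 196 × 1/4 = 49
  purple shrunken: 196 × 1/4 = 49
  yellow smooth: 196 × 1/4 = 49
  yellow shrunken: 196 × 1/4 = 49

49, 49, 49, 49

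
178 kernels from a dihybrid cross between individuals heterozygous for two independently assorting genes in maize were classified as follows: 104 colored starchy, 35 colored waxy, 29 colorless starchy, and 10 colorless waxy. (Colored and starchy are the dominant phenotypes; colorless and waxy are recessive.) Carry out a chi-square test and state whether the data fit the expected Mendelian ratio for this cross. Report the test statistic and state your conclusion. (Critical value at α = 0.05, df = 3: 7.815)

0.916; consistent

A dihybrid F₂ with independent assortment and complete dominance at both loci gives a 9:3:3:1 phenotypic ratio.
Under the 9:3:3:1 hypothesis (Σ ratio = 16, N = 178):
  colored starchy: 178 × 9/16 = 100.125
  colored waxy: 178 × 3/16 = 33.375
  colorless starchy: 178 × 3/16 = 33.375
  colorless waxy: 178 × 1/16 = 11.125
χ² = Σ (O − E)² / E
  colored starchy: (104 − 100.125)² / 100.125 = 0.1500
  colored waxy: (35 − 33.375)² / 33.375 = 0.0791
  colorless starchy: (29 − 33.375)² / 33.375 = 0.5735
  colorless waxy: (10 − 11.125)² / 11.125 = 0.1138
χ² = 0.1500 + 0.0791 + 0.5735 + 0.1138 = 0.9164 ≈ 0.916
Degrees of freedom = 4 − 1 = 3; critical value at α = 0.05 is 7.815.
Since 0.916 < 7.815, we fail to reject the null hypothesis — the data are consistent with the 9:3:3:1 ratio.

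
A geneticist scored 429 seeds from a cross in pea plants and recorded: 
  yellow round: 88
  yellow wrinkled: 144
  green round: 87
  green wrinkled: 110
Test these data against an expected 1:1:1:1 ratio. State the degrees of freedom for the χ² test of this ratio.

3

A goodness-of-fit test with 4 phenotype classes has df = 4 − 1 = 3.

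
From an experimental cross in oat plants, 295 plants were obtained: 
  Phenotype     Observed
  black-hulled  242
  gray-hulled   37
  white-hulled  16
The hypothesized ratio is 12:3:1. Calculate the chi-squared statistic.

8.331

The 12:3:1 ratio has 16 parts, so with N = 295 the expected counts are:
  black-hulled: 295 × 12/16 = 221.25
  gray-hulled: 295 × 3/16 = 55.3125
  white-hulled: 295 × 1/16 = 18.4375
χ² = Σ (O − E)² / E
  black-hulled: (242 − 221.25)² / 221.25 = 1.9460
  gray-hulled: (37 − 55.3125)² / 55.3125 = 6.0628
  white-hulled: (16 − 18.4375)² / 18.4375 = 0.3222
χ² = 1.9460 + 6.0628 + 0.3222 = 8.331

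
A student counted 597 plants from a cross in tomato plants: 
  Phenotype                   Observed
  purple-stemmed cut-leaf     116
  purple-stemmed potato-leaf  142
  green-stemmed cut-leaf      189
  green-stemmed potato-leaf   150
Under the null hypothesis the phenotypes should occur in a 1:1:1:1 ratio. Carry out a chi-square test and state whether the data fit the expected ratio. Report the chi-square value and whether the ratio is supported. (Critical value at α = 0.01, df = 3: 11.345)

18.350; not consistent

Expected counts for N = 597 under a 1:1:1:1 ratio (total parts = 4):
  purple-stemmed cut-leaf: 597 × 1/4 = 149.25
  purple-stemmed potato-leaf: 597 × 1/4 = 149.25
  green-stemmed cut-leaf: 597 × 1/4 = 149.25
  green-stemmed potato-leaf: 597 × 1/4 = 149.25
χ² = Σ (O − E)² / E
  purple-stemmed cut-leaf: (116 − 149.25)² / 149.25 = 7.4075
  purple-stemmed potato-leaf: (142 − 149.25)² / 149.25 = 0.3522
  green-stemmed cut-leaf: (189 − 149.25)² / 149.25 = 10.5867
  green-stemmed potato-leaf: (150 − 149.25)² / 149.25 = 0.0038
χ² = 7.4075 + 0.3522 + 10.5867 + 0.0038 = 18.3502 ≈ 18.350
Degrees of freedom = 4 − 1 = 3; critical value at α = 0.01 is 11.345.
Since 18.350 > 11.345, we reject the null hypothesis — the data do not fit the 1:1:1:1 ratio.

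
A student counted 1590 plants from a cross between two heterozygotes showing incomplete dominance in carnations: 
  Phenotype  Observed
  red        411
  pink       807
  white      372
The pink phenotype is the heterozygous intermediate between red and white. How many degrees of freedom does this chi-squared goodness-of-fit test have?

2

With incomplete dominance, a heterozygote × heterozygote cross gives a 1:2:1 phenotypic ratio.
A goodness-of-fit test with 3 phenotype classes has df = 3 − 1 = 2.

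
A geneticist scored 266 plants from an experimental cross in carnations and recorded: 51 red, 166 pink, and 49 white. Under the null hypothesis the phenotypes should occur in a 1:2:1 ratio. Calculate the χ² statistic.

16.406

Total ratio parts = 4. Expected numbers out of 266:
  red: 266 × 1/4 = 66.5
  pink: 266 × 2/4 = 133
  white: 266 × 1/4 = 66.5
χ² = Σ (O − E)² / E
  red: (51 − 66.5)² / 66.5 = 3.6128
  pink: (166 − 133)² / 133 = 8.1880
  white: (49 − 66.5)² / 66.5 = 4.6053
χ² = 3.6128 + 8.1880 + 4.6053 = 16.4061 ≈ 16.406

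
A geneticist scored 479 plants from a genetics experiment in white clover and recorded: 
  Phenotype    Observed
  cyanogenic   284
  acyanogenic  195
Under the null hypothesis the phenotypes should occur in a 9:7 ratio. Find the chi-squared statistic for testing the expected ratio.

1.799

Expected counts for N = 479 under a 9:7 ratio (total parts = 16):
  cyanogenic: 479 × 9/16 = 269.4375
  acyanogenic: 479 × 7/16 = 209.5625
χ² = Σ (O − E)² / E
  cyanogenic: (284 − 269.4375)² / 269.4375 = 0.7871
  acyanogenic: (195 − 209.5625)² / 209.5625 = 1.0119
χ² = 0.7871 + 1.0119 = 1.799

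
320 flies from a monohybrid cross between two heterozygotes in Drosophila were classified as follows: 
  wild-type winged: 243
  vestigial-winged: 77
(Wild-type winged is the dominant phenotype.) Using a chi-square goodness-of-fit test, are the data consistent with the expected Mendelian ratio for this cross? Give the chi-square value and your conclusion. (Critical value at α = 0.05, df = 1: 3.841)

0.150; consistent

For a monohybrid cross between heterozygotes with complete dominance, the expected phenotypic ratio is 3:1.
Total ratio parts = 4. Expected numbers out of 320:
  wild-type winged: 320 × 3/4 = 240
  vestigial-winged: 320 × 1/4 = 80
χ² = Σ (O − E)² / E
  wild-type winged: (243 − 240)² / 240 = 0.0375
  vestigial-winged: (77 − 80)² / 80 = 0.1125
χ² = 0.0375 + 0.1125 = 0.150
Degrees of freedom = 2 − 1 = 1; critical value at α = 0.05 is 3.841.
Since 0.150 < 3.841, we fail to reject the null hypothesis — the data are consistent with the 3:1 ratio.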